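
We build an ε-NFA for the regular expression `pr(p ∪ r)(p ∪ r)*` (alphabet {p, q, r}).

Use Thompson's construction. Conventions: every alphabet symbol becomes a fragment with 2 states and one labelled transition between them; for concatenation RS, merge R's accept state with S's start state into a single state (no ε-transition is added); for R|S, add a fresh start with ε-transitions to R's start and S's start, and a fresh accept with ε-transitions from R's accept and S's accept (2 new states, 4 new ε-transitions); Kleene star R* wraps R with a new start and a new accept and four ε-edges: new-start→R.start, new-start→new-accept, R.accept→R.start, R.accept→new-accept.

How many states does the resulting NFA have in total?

Bottom-up over the parse tree:
Each of the 6 symbol leaves contributes a 2-state fragment.
  p ∪ r — 6 states
  p ∪ r — 6 states
  (p ∪ r)* — 8 states
  pr(p ∪ r)(p ∪ r)* — 15 states

15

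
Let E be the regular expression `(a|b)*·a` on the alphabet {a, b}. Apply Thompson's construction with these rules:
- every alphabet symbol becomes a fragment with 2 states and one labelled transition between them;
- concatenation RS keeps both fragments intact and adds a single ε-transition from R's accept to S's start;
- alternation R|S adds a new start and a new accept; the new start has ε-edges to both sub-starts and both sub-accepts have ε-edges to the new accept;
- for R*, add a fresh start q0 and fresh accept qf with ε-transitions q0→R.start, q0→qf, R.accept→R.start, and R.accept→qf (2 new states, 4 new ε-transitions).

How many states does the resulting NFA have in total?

10

Bottom-up over the parse tree:
Each of the 3 symbol leaves contributes a 2-state fragment.
  a|b = 6 states
  (a|b)* = 8 states
  (a|b)*·a = 10 states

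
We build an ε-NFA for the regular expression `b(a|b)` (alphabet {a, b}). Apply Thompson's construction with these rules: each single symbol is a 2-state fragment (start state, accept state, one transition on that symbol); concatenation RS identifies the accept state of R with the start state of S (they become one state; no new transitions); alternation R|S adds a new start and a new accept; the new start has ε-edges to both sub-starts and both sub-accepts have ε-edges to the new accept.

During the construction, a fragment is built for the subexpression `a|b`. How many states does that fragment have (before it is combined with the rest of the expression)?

Fragment for `a|b`:
Each of the 2 symbol leaves contributes a 2-state fragment.
  a|b → 6 states

6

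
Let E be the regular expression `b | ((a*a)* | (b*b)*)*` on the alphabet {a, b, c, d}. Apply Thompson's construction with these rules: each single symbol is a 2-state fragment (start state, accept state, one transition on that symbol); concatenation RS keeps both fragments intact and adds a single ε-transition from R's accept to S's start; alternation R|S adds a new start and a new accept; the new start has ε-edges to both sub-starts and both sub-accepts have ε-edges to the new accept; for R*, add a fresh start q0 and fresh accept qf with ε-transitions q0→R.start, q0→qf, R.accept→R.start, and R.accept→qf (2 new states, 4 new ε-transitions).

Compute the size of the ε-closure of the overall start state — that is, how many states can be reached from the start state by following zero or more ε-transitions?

Compute the ε-closure size of each fragment's start state recursively; a symbol fragment's start has no outgoing ε-edge, so its closure is just itself (size 1).
  a* — the star's fresh start ε-reaches both the body's start and the fresh accept: |ε-closure| = 2 + 1 = 3
  a*a — the left operand accepts ε, so the closure extends into the next operand (via the concat ε-link); |ε-closure| = 3 + 1 = 4
  (a*a)* — new start has ε-edges to the inner start and to the new accept, so |ε-closure| = 2 + 4 = 6
  b* — |ε-closure| = 1 (new start) + 1 (body) + 1 (new accept) = 3
  b*b — |ε-closure| = 3 + 1 = 4 (closure spills across the concat boundary because the left factor accepts ε)
  (b*b)* — |ε-closure| = 1 (new start) + 4 (body) + 1 (new accept) = 6
  (a*a)* | (b*b)* — new start ε-reaches every alternative's start; at least one alternative accepts ε, so the union's new accept is reached too: |ε-closure| = 1 + 6 + 6 + 1 = 14
  ((a*a)* | (b*b)*)* — the star's fresh start ε-reaches both the body's start and the fresh accept: |ε-closure| = 2 + 14 = 16
  b | ((a*a)* | (b*b)*)* — |ε-closure| = 1 (new start) + (1 + 16) + 1 (new accept, since some branch ε-reaches its own accept) = 19

19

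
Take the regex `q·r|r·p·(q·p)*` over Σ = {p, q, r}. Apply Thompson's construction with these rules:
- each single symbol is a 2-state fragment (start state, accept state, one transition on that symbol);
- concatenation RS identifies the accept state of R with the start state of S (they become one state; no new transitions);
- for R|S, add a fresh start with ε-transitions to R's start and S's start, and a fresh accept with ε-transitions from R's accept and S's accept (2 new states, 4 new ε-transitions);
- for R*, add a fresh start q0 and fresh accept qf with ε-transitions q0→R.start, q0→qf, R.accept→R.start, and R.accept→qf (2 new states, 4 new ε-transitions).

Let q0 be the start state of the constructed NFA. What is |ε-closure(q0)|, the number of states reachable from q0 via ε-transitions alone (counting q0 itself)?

3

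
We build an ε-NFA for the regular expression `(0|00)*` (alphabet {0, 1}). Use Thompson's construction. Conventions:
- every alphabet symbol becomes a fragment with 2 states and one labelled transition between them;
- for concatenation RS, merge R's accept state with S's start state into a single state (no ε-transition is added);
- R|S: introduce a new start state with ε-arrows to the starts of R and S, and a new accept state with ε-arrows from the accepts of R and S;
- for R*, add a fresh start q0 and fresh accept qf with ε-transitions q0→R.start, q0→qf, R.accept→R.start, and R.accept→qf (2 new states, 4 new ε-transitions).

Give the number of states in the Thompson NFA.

Per subexpression:
Each of the 3 symbol leaves contributes a 2-state fragment.
  00 = 3 states
  0|00 = 7 states
  (0|00)* = 9 states

9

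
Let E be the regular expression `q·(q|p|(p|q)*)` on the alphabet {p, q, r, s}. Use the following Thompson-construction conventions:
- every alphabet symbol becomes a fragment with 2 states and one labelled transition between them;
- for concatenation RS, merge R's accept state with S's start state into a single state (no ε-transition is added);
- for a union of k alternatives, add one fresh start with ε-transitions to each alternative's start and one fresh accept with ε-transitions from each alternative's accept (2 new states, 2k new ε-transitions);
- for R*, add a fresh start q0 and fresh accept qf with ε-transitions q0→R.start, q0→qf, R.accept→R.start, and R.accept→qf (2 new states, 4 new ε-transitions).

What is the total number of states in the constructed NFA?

15

Per subexpression:
Each of the 5 symbol leaves contributes a 2-state fragment.
  p|q : 6 states
  (p|q)* : 8 states
  q|p|(p|q)* : 14 states
  q·(q|p|(p|q)*) : 15 states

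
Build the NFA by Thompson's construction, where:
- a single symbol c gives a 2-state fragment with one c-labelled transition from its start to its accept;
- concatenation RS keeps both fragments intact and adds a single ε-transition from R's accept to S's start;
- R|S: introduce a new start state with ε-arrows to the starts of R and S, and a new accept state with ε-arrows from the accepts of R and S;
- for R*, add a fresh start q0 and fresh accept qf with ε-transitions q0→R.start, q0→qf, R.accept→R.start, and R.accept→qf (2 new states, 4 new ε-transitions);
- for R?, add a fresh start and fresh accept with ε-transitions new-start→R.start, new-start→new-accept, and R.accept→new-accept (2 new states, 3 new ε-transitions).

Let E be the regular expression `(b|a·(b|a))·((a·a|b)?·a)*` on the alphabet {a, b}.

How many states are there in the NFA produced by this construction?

26

Recursing over subexpressions:
Each of the 8 symbol leaves contributes a 2-state fragment.
  b|a — 6 states
  a·(b|a) — 8 states
  b|a·(b|a) — 12 states
  a·a — 4 states
  a·a|b — 8 states
  (a·a|b)? — 10 states
  (a·a|b)?·a — 12 states
  ((a·a|b)?·a)* — 14 states
  (b|a·(b|a))·((a·a|b)?·a)* — 26 states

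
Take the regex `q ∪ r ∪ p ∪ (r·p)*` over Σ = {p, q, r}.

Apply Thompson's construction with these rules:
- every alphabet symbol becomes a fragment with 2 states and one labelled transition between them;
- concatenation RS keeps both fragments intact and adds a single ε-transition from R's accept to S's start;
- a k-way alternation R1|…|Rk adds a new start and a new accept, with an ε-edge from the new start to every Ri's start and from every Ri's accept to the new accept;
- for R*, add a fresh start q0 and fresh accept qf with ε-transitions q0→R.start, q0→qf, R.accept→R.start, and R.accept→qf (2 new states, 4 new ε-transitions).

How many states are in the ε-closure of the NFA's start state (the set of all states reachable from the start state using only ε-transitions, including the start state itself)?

Compute the ε-closure size of each fragment's start state recursively; a symbol fragment's start has no outgoing ε-edge, so its closure is just itself (size 1).
  r·p → |ε-closure| equals the left operand's closure size = 1 (its accept is not ε-reachable, so the closure stops there)
  (r·p)* → new start has ε-edges to the inner start and to the new accept, so |ε-closure| = 2 + 1 = 3
  q ∪ r ∪ p ∪ (r·p)* → new start ε-reaches every alternative's start; at least one alternative accepts ε, so the union's new accept is reached too: |ε-closure| = 1 + 1 + 1 + 1 + 3 + 1 = 8

8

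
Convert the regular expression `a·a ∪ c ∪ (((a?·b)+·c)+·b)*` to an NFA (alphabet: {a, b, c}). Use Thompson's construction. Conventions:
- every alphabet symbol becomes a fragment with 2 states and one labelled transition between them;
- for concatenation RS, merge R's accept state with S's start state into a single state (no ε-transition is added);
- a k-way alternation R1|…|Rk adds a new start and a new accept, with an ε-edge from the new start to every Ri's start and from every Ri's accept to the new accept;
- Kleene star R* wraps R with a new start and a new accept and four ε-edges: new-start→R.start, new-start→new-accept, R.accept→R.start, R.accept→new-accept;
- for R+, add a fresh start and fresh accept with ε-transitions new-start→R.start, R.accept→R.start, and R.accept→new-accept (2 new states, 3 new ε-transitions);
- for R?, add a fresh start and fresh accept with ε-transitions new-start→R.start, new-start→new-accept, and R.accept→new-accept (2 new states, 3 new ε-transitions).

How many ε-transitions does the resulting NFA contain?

19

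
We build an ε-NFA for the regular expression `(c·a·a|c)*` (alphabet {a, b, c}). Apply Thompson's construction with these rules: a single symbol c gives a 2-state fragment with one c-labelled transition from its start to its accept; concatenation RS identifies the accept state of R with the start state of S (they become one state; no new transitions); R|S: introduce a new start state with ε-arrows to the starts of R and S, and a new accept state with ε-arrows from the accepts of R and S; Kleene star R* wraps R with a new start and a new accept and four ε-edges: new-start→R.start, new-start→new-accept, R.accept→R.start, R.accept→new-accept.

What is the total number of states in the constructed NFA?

10

Building bottom-up:
Each of the 4 symbol leaves contributes a 2-state fragment.
  c·a·a → 4 states
  c·a·a|c → 8 states
  (c·a·a|c)* → 10 states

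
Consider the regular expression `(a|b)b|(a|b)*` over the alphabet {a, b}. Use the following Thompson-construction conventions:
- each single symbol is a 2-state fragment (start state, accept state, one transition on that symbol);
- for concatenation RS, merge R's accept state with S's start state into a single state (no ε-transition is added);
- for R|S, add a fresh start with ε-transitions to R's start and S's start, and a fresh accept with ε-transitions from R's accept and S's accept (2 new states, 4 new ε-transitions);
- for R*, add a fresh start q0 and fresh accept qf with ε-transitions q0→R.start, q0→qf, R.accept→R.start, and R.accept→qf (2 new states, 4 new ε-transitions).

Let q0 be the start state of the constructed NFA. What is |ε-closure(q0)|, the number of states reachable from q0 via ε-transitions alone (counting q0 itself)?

10

Work bottom-up. For each fragment F, track |ε-closure(F.start)| and whether F's accept lies in that closure (i.e. whether F accepts ε). A single-symbol fragment has closure size 1 and does not accept ε.
  a|b — |closure| = 1 + 1 + 1 = 3 (the new accept is not ε-reachable since no branch accepts ε)
  (a|b)b — same as the first factor's closure: |closure| = 3
  a|b — |closure| = 1 + 1 + 1 = 3 (the new accept is not ε-reachable since no branch accepts ε)
  (a|b)* — new start has ε-edges to the inner start and to the new accept, so |closure| = 2 + 3 = 5
  (a|b)b|(a|b)* — new start ε-reaches every alternative's start; at least one alternative accepts ε, so the union's new accept is reached too: |closure| = 1 + 3 + 5 + 1 = 10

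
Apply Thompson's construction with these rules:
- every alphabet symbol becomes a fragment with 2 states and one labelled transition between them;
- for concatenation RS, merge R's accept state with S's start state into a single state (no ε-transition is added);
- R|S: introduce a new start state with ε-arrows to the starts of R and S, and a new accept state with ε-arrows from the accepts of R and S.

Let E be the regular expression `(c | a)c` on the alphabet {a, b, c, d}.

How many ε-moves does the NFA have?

4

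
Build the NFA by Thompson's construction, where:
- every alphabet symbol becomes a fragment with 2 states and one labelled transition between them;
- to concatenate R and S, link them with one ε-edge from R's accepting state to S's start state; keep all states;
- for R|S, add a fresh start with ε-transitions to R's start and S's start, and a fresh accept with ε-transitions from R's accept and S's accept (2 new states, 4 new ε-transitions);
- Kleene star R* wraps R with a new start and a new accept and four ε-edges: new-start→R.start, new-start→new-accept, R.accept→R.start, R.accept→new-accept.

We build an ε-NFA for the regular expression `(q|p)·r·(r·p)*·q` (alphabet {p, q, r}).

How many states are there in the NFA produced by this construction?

16

Per subexpression:
Each of the 6 symbol leaves contributes a 2-state fragment.
  q|p — 6 states
  r·p — 4 states
  (r·p)* — 6 states
  (q|p)·r·(r·p)*·q — 16 states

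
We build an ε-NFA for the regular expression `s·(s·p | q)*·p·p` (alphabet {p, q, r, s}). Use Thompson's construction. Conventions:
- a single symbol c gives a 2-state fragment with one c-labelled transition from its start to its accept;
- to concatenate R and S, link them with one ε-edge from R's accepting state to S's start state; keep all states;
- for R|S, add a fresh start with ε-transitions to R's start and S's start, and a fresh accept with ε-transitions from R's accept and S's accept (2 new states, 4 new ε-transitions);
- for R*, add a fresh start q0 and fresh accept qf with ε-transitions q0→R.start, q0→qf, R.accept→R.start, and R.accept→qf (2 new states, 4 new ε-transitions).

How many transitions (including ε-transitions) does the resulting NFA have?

18

Building bottom-up:
Each of the 6 symbol leaves contributes 1 transition (1 symbol, 0 ε).
  s·p — 3 transitions (2 symbol, 1 ε)
  s·p | q — 8 transitions (3 symbol, 5 ε)
  (s·p | q)* — 12 transitions (3 symbol, 9 ε)
  s·(s·p | q)*·p·p — 18 transitions (6 symbol, 12 ε)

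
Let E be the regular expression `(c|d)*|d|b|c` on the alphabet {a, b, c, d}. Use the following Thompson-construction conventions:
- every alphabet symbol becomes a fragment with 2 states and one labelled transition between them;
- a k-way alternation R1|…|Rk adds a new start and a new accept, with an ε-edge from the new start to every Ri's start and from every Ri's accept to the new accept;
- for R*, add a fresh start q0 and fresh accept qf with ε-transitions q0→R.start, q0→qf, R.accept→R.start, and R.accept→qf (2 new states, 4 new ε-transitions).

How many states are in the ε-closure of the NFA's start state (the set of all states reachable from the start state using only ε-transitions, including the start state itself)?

Let C(F) = |ε-closure(F.start)| within fragment F, and note whether F accepts ε. Symbol fragments have C = 1 and do not accept ε. Then:
  c|d : new start ε-reaches every alternative's start; none of them accept ε, so the new accept is not reached: |closure| = 1 + 1 + 1 = 3
  (c|d)* : new start has ε-edges to the inner start and to the new accept, so |closure| = 2 + 3 = 5
  (c|d)*|d|b|c : new start ε-reaches every alternative's start; at least one alternative accepts ε, so the union's new accept is reached too: |closure| = 1 + 5 + 1 + 1 + 1 + 1 = 10

10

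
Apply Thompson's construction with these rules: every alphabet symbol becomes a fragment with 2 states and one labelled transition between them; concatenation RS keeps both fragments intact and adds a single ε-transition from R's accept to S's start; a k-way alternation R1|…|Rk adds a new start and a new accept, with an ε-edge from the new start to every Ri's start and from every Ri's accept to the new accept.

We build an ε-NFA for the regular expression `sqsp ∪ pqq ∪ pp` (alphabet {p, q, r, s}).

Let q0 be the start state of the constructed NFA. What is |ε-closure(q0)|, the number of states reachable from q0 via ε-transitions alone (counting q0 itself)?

Compute the ε-closure size of each fragment's start state recursively; a symbol fragment's start has no outgoing ε-edge, so its closure is just itself (size 1).
  sqsp → same as the first factor's closure: |closure| = 1
  pqq → |closure| equals the left operand's closure size = 1 (its accept is not ε-reachable, so the closure stops there)
  pp → same as the first factor's closure: |closure| = 1
  sqsp ∪ pqq ∪ pp → new start ε-reaches every alternative's start; none of them accept ε, so the new accept is not reached: |closure| = 1 + 1 + 1 + 1 = 4

4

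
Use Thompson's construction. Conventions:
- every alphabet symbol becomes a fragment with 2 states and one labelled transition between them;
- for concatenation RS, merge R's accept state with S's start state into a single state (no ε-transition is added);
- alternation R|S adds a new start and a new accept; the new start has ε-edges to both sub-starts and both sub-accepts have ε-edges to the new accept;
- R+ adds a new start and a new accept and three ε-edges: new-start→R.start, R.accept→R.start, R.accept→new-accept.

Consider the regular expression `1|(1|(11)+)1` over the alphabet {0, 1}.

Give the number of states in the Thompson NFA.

Per subexpression:
Each of the 5 symbol leaves contributes a 2-state fragment.
  11 → 3 states
  (11)+ → 5 states
  1|(11)+ → 9 states
  (1|(11)+)1 → 10 states
  1|(1|(11)+)1 → 14 states

14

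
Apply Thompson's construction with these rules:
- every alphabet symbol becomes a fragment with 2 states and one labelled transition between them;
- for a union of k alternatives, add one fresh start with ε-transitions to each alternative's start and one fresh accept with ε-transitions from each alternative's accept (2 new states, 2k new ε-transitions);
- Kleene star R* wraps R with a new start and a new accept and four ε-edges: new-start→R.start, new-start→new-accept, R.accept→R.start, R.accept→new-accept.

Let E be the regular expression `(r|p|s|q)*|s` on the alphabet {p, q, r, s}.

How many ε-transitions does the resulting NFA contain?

16

Recursing over subexpressions:
Each of the 5 symbol leaves contributes 0 ε-transitions.
  r|p|s|q = 8 ε-transitions
  (r|p|s|q)* = 12 ε-transitions
  (r|p|s|q)*|s = 16 ε-transitions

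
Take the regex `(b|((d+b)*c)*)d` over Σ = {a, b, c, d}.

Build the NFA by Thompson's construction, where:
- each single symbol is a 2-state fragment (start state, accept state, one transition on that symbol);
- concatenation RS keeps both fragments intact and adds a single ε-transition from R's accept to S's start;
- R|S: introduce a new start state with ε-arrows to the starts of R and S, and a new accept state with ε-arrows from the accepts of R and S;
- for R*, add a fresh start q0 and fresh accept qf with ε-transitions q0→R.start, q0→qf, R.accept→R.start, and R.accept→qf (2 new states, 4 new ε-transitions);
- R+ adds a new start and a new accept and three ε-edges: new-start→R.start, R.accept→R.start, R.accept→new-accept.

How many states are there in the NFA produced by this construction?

Bottom-up over the parse tree:
Each of the 5 symbol leaves contributes a 2-state fragment.
  d+ → 4 states
  d+b → 6 states
  (d+b)* → 8 states
  (d+b)*c → 10 states
  ((d+b)*c)* → 12 states
  b|((d+b)*c)* → 16 states
  (b|((d+b)*c)*)d → 18 states

18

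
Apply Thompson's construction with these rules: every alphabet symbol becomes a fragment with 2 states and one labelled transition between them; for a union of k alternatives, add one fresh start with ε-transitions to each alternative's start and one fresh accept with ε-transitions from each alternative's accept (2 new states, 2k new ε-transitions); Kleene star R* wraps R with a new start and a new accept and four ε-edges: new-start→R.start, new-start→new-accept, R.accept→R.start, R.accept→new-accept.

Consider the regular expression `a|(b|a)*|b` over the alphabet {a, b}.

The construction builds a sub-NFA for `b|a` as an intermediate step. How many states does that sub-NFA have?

Fragment for `b|a`:
Each of the 2 symbol leaves contributes a 2-state fragment.
  b|a → 6 states

6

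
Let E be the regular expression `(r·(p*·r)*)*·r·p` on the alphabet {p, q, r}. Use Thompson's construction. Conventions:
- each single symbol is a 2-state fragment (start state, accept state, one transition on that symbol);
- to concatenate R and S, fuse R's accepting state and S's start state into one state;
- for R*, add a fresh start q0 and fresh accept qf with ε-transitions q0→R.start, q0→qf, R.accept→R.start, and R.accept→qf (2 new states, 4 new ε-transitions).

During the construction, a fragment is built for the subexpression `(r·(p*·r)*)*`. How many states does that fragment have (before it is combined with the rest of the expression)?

Fragment for `(r·(p*·r)*)*`:
Each of the 3 symbol leaves contributes a 2-state fragment.
  p* : 4 states
  p*·r : 5 states
  (p*·r)* : 7 states
  r·(p*·r)* : 8 states
  (r·(p*·r)*)* : 10 states

10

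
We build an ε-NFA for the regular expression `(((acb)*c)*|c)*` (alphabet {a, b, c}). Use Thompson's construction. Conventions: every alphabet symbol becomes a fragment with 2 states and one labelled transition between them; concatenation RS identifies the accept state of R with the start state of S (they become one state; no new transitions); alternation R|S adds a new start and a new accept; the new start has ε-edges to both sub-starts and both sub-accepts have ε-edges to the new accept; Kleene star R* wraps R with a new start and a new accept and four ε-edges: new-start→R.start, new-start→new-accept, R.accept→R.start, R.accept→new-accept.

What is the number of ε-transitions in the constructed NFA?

16

By structural recursion:
Each of the 5 symbol leaves contributes 0 ε-transitions.
  acb : 0 ε-transitions
  (acb)* : 4 ε-transitions
  (acb)*c : 4 ε-transitions
  ((acb)*c)* : 8 ε-transitions
  ((acb)*c)*|c : 12 ε-transitions
  (((acb)*c)*|c)* : 16 ε-transitions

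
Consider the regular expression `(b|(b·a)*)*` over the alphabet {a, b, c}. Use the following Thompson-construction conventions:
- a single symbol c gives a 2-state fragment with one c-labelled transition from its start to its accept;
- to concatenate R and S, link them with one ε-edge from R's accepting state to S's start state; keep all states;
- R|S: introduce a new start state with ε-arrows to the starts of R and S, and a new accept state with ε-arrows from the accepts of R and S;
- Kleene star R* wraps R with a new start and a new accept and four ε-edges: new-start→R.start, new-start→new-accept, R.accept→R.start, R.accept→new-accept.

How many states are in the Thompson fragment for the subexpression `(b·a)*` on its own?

6

Fragment for `(b·a)*`:
Each of the 2 symbol leaves contributes a 2-state fragment.
  b·a → 4 states
  (b·a)* → 6 states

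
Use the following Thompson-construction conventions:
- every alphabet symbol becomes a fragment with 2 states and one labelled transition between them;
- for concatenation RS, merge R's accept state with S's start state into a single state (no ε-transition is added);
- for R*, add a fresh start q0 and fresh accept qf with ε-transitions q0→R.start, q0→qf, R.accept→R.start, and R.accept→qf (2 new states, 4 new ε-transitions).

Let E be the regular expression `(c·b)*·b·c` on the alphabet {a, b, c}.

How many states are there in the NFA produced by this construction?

Bottom-up over the parse tree:
Each of the 4 symbol leaves contributes a 2-state fragment.
  c·b : 3 states
  (c·b)* : 5 states
  (c·b)*·b·c : 7 states

7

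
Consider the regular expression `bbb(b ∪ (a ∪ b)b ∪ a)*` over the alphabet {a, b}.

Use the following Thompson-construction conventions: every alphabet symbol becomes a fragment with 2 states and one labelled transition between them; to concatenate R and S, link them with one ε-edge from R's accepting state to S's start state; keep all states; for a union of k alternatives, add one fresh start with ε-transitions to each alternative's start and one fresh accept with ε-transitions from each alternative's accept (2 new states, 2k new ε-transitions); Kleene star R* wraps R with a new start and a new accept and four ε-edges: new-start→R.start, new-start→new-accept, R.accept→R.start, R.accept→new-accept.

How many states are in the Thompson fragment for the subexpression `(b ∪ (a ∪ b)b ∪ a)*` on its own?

16

Fragment for `(b ∪ (a ∪ b)b ∪ a)*`:
Each of the 5 symbol leaves contributes a 2-state fragment.
  a ∪ b : 6 states
  (a ∪ b)b : 8 states
  b ∪ (a ∪ b)b ∪ a : 14 states
  (b ∪ (a ∪ b)b ∪ a)* : 16 states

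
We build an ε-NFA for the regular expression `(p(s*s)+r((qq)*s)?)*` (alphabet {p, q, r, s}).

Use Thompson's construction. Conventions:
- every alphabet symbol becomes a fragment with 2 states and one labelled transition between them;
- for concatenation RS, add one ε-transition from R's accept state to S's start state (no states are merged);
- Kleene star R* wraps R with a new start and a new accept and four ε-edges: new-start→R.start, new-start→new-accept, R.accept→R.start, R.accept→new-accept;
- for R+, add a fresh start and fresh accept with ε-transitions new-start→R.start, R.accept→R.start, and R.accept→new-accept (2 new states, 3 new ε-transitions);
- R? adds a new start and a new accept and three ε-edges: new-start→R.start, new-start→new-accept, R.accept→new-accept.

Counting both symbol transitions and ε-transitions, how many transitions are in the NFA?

31

Recursing over subexpressions:
Each of the 7 symbol leaves contributes 1 transition (1 symbol, 0 ε).
  s* = 5 transitions (1 symbol, 4 ε)
  s*s = 7 transitions (2 symbol, 5 ε)
  (s*s)+ = 10 transitions (2 symbol, 8 ε)
  qq = 3 transitions (2 symbol, 1 ε)
  (qq)* = 7 transitions (2 symbol, 5 ε)
  (qq)*s = 9 transitions (3 symbol, 6 ε)
  ((qq)*s)? = 12 transitions (3 symbol, 9 ε)
  p(s*s)+r((qq)*s)? = 27 transitions (7 symbol, 20 ε)
  (p(s*s)+r((qq)*s)?)* = 31 transitions (7 symbol, 24 ε)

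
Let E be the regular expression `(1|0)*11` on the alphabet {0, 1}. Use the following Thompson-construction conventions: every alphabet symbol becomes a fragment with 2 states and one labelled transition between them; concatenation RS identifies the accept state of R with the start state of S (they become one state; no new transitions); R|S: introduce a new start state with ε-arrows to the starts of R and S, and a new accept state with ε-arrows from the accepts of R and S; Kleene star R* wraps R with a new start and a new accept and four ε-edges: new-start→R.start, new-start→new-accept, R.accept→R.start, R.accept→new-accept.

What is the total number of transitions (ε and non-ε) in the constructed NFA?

Per subexpression:
Each of the 4 symbol leaves contributes 1 transition (1 symbol, 0 ε).
  1|0 → 6 transitions (2 symbol, 4 ε)
  (1|0)* → 10 transitions (2 symbol, 8 ε)
  (1|0)*11 → 12 transitions (4 symbol, 8 ε)

12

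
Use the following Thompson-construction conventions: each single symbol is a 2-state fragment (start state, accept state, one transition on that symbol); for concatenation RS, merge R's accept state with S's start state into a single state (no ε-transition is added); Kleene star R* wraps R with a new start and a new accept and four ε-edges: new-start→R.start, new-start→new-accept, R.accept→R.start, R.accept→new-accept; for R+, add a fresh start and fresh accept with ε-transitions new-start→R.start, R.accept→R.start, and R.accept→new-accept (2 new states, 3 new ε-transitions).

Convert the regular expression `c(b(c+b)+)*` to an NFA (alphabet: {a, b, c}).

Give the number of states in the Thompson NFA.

Building bottom-up:
Each of the 4 symbol leaves contributes a 2-state fragment.
  c+ — 4 states
  c+b — 5 states
  (c+b)+ — 7 states
  b(c+b)+ — 8 states
  (b(c+b)+)* — 10 states
  c(b(c+b)+)* — 11 states

11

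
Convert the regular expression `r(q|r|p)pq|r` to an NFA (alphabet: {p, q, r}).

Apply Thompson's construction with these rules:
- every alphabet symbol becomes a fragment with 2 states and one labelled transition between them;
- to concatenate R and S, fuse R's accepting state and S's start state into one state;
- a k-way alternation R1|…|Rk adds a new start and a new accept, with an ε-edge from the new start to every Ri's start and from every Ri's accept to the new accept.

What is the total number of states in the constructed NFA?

15

Recursing over subexpressions:
Each of the 7 symbol leaves contributes a 2-state fragment.
  q|r|p → 8 states
  r(q|r|p)pq → 11 states
  r(q|r|p)pq|r → 15 states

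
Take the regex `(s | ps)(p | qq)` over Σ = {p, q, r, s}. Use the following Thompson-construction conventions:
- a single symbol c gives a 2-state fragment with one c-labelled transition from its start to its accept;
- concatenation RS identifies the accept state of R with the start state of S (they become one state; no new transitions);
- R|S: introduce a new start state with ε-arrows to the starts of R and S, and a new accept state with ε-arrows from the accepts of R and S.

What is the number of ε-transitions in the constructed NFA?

8

Recursing over subexpressions:
Each of the 6 symbol leaves contributes 0 ε-transitions.
  ps : 0 ε-transitions
  s | ps : 4 ε-transitions
  qq : 0 ε-transitions
  p | qq : 4 ε-transitions
  (s | ps)(p | qq) : 8 ε-transitions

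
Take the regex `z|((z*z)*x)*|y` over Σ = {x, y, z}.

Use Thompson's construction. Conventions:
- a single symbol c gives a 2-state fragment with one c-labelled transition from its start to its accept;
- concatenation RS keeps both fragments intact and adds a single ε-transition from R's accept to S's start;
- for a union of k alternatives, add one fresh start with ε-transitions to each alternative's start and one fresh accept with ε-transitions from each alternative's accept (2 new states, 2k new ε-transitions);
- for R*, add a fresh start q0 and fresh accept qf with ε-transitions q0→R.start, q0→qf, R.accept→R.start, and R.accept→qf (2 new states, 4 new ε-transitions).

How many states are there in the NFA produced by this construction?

18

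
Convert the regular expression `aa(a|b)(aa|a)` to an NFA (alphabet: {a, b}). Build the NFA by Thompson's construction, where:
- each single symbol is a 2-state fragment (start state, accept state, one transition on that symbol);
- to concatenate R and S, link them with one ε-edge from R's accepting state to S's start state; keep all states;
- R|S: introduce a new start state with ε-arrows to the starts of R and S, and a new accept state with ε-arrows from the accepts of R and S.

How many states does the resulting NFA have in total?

18

Recursing over subexpressions:
Each of the 7 symbol leaves contributes a 2-state fragment.
  a|b — 6 states
  aa — 4 states
  aa|a — 8 states
  aa(a|b)(aa|a) — 18 states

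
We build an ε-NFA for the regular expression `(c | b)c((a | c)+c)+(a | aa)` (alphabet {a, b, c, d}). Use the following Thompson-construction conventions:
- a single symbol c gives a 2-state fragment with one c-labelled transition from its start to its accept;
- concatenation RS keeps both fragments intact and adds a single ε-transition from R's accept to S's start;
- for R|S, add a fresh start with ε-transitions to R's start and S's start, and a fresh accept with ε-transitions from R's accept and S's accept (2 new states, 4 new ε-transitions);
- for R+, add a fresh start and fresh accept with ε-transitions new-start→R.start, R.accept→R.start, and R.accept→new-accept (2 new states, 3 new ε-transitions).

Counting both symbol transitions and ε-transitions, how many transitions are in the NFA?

32

By structural recursion:
Each of the 9 symbol leaves contributes 1 transition (1 symbol, 0 ε).
  c | b → 6 transitions (2 symbol, 4 ε)
  a | c → 6 transitions (2 symbol, 4 ε)
  (a | c)+ → 9 transitions (2 symbol, 7 ε)
  (a | c)+c → 11 transitions (3 symbol, 8 ε)
  ((a | c)+c)+ → 14 transitions (3 symbol, 11 ε)
  aa → 3 transitions (2 symbol, 1 ε)
  a | aa → 8 transitions (3 symbol, 5 ε)
  (c | b)c((a | c)+c)+(a | aa) → 32 transitions (9 symbol, 23 ε)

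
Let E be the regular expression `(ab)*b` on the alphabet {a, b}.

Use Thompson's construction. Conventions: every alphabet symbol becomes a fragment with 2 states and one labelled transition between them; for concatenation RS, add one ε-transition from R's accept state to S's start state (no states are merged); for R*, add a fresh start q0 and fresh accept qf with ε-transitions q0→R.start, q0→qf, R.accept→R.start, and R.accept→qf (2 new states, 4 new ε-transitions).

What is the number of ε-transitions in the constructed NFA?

Building bottom-up:
Each of the 3 symbol leaves contributes 0 ε-transitions.
  ab : 1 ε-transition
  (ab)* : 5 ε-transitions
  (ab)*b : 6 ε-transitions

6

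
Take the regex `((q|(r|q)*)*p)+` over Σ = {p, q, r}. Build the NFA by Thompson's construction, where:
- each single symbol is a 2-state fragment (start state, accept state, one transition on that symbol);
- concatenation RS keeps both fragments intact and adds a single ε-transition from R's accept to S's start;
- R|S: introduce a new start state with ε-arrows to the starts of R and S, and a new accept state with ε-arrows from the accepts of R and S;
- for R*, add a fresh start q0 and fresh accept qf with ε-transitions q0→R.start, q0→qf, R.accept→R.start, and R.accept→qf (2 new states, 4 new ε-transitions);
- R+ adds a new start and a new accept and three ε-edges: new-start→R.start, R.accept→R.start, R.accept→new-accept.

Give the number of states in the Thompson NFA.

18

Bottom-up over the parse tree:
Each of the 4 symbol leaves contributes a 2-state fragment.
  r|q : 6 states
  (r|q)* : 8 states
  q|(r|q)* : 12 states
  (q|(r|q)*)* : 14 states
  (q|(r|q)*)*p : 16 states
  ((q|(r|q)*)*p)+ : 18 states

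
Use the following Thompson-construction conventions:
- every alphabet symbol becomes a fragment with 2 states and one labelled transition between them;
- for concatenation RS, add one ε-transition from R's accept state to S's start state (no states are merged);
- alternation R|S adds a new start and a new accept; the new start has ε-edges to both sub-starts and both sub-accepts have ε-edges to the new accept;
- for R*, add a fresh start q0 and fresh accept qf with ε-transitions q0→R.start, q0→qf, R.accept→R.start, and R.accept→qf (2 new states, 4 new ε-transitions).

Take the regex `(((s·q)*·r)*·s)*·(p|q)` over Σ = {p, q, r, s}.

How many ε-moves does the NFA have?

20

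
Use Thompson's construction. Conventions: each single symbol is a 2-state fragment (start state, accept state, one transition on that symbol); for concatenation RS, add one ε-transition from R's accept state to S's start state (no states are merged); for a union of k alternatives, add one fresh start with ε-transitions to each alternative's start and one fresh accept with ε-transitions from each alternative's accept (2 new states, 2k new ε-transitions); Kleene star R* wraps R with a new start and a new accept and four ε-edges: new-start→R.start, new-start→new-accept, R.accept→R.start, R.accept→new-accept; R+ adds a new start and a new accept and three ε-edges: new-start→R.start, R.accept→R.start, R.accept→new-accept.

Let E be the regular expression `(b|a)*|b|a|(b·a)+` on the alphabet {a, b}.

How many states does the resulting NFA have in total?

20

Per subexpression:
Each of the 6 symbol leaves contributes a 2-state fragment.
  b|a : 6 states
  (b|a)* : 8 states
  b·a : 4 states
  (b·a)+ : 6 states
  (b|a)*|b|a|(b·a)+ : 20 states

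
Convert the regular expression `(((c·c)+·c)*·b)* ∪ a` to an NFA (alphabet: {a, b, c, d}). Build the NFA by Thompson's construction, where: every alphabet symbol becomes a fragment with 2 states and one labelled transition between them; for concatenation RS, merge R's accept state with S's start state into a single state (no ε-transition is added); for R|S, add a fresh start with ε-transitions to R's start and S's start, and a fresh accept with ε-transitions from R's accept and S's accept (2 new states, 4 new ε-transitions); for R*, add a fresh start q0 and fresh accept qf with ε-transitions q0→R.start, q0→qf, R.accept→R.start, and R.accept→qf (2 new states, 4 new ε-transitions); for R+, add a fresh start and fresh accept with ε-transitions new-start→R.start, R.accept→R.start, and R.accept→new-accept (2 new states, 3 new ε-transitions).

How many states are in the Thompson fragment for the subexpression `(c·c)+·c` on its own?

6

Fragment for `(c·c)+·c`:
Each of the 3 symbol leaves contributes a 2-state fragment.
  c·c : 3 states
  (c·c)+ : 5 states
  (c·c)+·c : 6 states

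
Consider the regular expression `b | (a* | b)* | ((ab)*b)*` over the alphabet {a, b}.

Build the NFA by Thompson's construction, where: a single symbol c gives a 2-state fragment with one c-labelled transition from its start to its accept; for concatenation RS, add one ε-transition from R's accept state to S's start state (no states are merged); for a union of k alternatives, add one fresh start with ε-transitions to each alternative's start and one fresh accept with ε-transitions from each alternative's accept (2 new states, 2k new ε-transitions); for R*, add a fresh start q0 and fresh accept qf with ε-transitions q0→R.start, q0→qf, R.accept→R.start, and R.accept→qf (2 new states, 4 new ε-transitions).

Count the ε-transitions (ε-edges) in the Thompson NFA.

Recursing over subexpressions:
Each of the 6 symbol leaves contributes 0 ε-transitions.
  a* → 4 ε-transitions
  a* | b → 8 ε-transitions
  (a* | b)* → 12 ε-transitions
  ab → 1 ε-transition
  (ab)* → 5 ε-transitions
  (ab)*b → 6 ε-transitions
  ((ab)*b)* → 10 ε-transitions
  b | (a* | b)* | ((ab)*b)* → 28 ε-transitions

28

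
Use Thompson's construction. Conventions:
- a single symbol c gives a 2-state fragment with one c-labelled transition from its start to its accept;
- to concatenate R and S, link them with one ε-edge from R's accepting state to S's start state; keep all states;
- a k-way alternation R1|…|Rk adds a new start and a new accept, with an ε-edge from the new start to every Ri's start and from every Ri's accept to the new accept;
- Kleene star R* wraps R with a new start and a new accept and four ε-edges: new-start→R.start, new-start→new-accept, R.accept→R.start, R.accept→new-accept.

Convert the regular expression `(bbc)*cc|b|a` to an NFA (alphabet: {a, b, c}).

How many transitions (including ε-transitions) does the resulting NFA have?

21

Per subexpression:
Each of the 7 symbol leaves contributes 1 transition (1 symbol, 0 ε).
  bbc — 5 transitions (3 symbol, 2 ε)
  (bbc)* — 9 transitions (3 symbol, 6 ε)
  (bbc)*cc — 13 transitions (5 symbol, 8 ε)
  (bbc)*cc|b|a — 21 transitions (7 symbol, 14 ε)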